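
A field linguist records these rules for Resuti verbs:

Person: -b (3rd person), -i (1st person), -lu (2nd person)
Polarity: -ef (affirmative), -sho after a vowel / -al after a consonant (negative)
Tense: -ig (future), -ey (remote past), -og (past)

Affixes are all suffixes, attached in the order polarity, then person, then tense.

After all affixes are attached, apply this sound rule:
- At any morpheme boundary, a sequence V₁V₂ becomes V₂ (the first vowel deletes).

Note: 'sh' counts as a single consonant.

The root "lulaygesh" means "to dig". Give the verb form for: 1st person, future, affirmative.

lulaygeshefig

Attach polarity affirmative -ef → lulaygeshef.
Attach person 1st person -i → lulaygeshefi.
Attach tense future -ig → lulaygeshefiig.
Apply vowel deletion: lulaygeshefiig → lulaygeshefig.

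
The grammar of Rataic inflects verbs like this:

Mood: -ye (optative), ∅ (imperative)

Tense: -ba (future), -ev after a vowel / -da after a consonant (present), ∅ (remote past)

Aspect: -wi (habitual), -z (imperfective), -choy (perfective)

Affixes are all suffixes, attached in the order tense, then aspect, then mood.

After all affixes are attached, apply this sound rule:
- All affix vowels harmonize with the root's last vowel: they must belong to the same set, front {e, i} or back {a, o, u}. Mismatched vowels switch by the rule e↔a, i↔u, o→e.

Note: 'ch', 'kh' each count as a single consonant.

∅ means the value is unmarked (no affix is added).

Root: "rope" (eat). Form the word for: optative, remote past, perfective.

tense = remote past: zero marking, form stays rope.
Attach aspect perfective -choy → ropechoy.
Attach mood optative -ye → ropechoyye.
Apply vowel harmony: ropechoyye → ropecheyye.

ropecheyye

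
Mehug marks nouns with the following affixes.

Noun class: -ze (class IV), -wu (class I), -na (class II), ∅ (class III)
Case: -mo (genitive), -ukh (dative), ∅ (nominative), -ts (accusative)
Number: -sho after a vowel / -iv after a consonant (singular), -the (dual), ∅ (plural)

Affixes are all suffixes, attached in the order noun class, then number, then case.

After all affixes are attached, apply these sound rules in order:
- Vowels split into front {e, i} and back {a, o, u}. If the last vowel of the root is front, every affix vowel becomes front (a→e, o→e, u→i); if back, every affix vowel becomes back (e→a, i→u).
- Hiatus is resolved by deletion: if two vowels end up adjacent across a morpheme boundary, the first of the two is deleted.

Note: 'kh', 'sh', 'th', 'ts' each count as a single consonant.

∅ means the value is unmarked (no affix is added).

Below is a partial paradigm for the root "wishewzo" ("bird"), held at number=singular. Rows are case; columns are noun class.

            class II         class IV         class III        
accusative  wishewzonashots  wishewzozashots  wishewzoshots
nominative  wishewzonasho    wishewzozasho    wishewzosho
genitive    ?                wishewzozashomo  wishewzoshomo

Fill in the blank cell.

Attach noun class class II -na → wishewzona.
Attach number singular -sho (after vowel 'a') → wishewzonasho.
Attach case genitive -mo → wishewzonashomo.
Vowel harmony: no change.
Vowel deletion: no change.

wishewzonashomo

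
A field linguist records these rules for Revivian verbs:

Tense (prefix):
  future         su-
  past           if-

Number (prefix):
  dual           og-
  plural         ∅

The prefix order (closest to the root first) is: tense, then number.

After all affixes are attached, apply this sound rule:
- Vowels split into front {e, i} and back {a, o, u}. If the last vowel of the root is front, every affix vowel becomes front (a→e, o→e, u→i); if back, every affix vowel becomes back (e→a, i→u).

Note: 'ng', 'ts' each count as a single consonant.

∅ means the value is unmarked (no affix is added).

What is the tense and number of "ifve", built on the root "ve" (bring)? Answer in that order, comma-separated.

Segment: if-ve.
tense: if- → past.
number: ∅ → plural.

past, plural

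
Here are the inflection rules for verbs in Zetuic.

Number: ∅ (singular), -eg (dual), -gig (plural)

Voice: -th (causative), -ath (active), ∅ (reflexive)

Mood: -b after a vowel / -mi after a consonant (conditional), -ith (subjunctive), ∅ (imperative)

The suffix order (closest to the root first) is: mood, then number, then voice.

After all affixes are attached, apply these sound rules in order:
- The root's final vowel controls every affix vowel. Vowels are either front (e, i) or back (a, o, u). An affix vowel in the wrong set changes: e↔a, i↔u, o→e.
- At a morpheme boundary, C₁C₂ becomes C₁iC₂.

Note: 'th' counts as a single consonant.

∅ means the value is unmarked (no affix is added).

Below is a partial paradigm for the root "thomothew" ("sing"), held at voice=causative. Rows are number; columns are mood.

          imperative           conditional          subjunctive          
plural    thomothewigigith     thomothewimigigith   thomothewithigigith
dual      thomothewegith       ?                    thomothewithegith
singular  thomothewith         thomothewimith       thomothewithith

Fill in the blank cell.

thomothewimiegith

Attach mood conditional -mi (after consonant 'w') → thomothewmi.
Attach number dual -eg → thomothewmieg.
Attach voice causative -th → thomothewmiegth.
Vowel harmony: no change.
Apply epenthesis: thomothewmiegth → thomothewimiegith.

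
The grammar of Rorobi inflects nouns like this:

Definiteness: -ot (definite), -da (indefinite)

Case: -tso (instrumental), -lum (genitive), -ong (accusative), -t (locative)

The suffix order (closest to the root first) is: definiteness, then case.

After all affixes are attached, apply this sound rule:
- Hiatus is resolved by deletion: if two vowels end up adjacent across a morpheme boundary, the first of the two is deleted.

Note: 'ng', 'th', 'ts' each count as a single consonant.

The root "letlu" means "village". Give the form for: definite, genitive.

letlotlum

Attach definiteness definite -ot → letluot.
Attach case genitive -lum → letluotlum.
Apply vowel deletion: letluotlum → letlotlum.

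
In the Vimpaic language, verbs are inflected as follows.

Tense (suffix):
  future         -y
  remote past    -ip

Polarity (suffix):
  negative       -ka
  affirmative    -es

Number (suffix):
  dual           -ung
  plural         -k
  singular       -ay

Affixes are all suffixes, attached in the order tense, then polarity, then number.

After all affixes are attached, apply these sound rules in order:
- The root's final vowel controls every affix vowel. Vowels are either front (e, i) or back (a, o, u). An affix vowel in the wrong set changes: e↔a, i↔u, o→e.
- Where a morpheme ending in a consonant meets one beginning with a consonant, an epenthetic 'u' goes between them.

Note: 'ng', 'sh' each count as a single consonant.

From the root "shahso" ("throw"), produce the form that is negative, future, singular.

Attach tense future -y → shahsoy.
Attach polarity negative -ka → shahsoyka.
Attach number singular -ay → shahsoykaay.
Vowel harmony: no change.
Apply epenthesis: shahsoykaay → shahsoyukaay.

shahsoyukaay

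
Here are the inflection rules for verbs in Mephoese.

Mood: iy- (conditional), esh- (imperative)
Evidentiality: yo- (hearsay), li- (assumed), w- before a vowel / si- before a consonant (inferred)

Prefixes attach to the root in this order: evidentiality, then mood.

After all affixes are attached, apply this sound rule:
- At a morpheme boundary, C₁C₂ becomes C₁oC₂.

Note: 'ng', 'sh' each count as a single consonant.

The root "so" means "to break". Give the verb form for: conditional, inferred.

Attach evidentiality inferred si- (before consonant 's') → siso.
Attach mood conditional iy- → iysiso.
Apply epenthesis: iysiso → iyosiso.

iyosiso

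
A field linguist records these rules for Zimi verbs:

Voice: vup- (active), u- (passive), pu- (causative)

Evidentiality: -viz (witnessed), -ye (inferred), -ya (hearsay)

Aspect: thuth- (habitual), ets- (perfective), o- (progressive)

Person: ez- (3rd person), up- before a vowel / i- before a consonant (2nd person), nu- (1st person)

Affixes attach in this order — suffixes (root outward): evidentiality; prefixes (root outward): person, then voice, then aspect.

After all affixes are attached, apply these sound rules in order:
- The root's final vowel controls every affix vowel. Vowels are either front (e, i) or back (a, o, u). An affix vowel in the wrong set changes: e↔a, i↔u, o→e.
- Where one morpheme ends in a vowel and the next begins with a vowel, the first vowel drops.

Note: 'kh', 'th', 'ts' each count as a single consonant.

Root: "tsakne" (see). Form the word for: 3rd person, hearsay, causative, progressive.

Attach person 3rd person ez- → eztsakne.
Attach voice causative pu- → pueztsakne.
Attach evidentiality hearsay -ya → pueztsakneya.
Attach aspect progressive o- → opueztsakneya.
Apply vowel harmony: opueztsakneya → epieztsakneye.
Apply vowel deletion: epieztsakneye → epeztsakneye.

epeztsakneye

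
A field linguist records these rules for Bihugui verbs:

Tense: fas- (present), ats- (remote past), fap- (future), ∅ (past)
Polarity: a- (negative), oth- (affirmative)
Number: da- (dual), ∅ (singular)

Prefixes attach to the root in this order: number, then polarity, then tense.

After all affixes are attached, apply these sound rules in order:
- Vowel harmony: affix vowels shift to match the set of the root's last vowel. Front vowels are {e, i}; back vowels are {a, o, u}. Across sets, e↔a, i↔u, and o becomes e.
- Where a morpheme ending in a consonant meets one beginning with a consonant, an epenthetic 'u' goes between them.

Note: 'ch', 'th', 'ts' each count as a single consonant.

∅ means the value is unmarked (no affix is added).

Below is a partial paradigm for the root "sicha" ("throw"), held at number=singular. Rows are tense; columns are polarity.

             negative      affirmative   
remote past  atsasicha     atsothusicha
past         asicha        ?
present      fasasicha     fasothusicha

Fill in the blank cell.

othusicha

number = singular: zero marking, form stays sicha.
Attach polarity affirmative oth- → othsicha.
tense = past: zero marking, form stays othsicha.
Vowel harmony: no change.
Apply epenthesis: othsicha → othusicha.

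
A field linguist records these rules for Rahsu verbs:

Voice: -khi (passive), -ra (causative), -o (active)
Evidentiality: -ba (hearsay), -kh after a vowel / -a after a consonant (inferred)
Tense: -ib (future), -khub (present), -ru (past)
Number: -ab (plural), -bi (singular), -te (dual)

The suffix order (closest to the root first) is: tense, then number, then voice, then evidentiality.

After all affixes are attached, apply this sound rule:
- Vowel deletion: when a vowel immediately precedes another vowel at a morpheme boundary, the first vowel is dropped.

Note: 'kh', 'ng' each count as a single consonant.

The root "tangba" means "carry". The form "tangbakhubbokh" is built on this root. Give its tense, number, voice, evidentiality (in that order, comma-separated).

Segment: tangba-khub-bi-o-kh.
tense: -khub → present.
number: -bi → singular.
voice: -o → active.
evidentiality: -kh/a → inferred.

present, singular, active, inferred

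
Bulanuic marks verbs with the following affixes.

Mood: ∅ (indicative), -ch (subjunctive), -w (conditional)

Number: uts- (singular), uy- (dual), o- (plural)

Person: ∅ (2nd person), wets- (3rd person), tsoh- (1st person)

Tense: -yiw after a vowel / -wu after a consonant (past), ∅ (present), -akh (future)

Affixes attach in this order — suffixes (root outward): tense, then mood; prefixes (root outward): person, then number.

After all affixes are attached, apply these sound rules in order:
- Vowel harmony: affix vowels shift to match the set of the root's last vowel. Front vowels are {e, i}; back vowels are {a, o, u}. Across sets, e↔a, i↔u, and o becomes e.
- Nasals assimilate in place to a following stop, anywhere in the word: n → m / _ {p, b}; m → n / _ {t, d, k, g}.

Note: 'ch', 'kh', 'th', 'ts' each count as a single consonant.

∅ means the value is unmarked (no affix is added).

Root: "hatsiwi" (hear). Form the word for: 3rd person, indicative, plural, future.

ewetshatsiwiekh

Attach tense future -akh → hatsiwiakh.
Attach person 3rd person wets- → wetshatsiwiakh.
Attach number plural o- → owetshatsiwiakh.
mood = indicative: zero marking, form stays owetshatsiwiakh.
Apply vowel harmony: owetshatsiwiakh → ewetshatsiwiekh.
Nasal assimilation: no change.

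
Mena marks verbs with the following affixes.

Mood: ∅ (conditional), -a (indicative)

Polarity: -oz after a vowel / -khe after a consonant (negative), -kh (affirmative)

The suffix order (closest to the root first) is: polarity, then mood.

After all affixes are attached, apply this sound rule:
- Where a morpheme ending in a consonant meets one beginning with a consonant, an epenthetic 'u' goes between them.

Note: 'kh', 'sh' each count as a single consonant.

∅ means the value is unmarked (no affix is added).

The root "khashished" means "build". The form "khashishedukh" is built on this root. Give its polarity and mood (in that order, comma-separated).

Segment: khashished-kh.
polarity: -kh → affirmative.
mood: ∅ → conditional.

affirmative, conditional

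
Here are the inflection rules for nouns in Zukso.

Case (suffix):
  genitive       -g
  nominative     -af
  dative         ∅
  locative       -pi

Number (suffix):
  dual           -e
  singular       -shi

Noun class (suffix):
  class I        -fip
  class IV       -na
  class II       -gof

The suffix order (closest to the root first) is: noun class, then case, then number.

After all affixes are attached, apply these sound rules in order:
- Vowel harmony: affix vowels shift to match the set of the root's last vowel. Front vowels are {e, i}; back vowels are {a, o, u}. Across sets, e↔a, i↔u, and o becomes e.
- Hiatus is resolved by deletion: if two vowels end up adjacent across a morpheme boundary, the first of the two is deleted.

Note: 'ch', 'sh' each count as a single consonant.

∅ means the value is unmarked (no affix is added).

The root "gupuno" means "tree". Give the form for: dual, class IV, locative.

Attach noun class class IV -na → gupunona.
Attach case locative -pi → gupunonapi.
Attach number dual -e → gupunonapie.
Apply vowel harmony: gupunonapie → gupunonapua.
Apply vowel deletion: gupunonapua → gupunonapa.

gupunonapa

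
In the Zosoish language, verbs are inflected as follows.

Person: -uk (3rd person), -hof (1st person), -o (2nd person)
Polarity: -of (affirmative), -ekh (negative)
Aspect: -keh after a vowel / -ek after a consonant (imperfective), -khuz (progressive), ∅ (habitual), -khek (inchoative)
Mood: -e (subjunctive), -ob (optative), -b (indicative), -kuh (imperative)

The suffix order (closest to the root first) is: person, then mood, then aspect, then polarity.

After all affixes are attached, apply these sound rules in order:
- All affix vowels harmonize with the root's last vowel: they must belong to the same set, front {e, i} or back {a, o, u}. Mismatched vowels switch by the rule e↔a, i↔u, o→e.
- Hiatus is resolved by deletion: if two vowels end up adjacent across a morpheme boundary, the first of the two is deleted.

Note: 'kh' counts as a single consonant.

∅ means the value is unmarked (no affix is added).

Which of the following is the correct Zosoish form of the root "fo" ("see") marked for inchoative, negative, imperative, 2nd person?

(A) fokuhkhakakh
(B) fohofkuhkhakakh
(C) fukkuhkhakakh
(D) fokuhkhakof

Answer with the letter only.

Attach person 2nd person -o → foo.
Attach mood imperative -kuh → fookuh.
Attach aspect inchoative -khek → fookuhkhek.
Attach polarity negative -ekh → fookuhkhekekh.
Apply vowel harmony: fookuhkhekekh → fookuhkhakakh.
Apply vowel deletion: fookuhkhakakh → fokuhkhakakh.
So the correct form is fokuhkhakakh, option (A).
(C) fukkuhkhakakh is wrong: it uses 3rd person instead of 2nd person for person.
(B) fohofkuhkhakakh is wrong: it uses 1st person instead of 2nd person for person.
(D) fokuhkhakof is wrong: it uses affirmative instead of negative for polarity.

A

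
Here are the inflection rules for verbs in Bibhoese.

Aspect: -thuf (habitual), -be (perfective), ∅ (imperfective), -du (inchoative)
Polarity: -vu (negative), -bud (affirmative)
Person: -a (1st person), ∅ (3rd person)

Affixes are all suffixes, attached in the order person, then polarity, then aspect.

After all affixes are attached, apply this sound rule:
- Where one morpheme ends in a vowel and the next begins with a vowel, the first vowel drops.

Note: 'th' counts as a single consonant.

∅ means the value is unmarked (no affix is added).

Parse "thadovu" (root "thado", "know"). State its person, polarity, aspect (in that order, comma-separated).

Segment: thado-vu.
person: ∅ → 3rd person.
polarity: -vu → negative.
aspect: ∅ → imperfective.

3rd person, negative, imperfective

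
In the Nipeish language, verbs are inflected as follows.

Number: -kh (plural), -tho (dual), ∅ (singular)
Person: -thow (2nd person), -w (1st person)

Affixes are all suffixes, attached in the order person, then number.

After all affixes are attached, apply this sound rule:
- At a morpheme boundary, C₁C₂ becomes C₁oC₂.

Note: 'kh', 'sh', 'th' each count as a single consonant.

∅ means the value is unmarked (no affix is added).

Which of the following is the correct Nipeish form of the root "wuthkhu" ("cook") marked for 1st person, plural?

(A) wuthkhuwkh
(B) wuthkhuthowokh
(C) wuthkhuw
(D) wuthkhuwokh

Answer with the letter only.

Attach person 1st person -w → wuthkhuw.
Attach number plural -kh → wuthkhuwkh.
Apply epenthesis: wuthkhuwkh → wuthkhuwokh.
So the correct form is wuthkhuwokh, option (D).
(B) wuthkhuthowokh is wrong: it uses 2nd person instead of 1st person for person.
(A) wuthkhuwkh is wrong: it fails to apply the sound rule(s).
(C) wuthkhuw is wrong: it uses singular instead of plural for number.

D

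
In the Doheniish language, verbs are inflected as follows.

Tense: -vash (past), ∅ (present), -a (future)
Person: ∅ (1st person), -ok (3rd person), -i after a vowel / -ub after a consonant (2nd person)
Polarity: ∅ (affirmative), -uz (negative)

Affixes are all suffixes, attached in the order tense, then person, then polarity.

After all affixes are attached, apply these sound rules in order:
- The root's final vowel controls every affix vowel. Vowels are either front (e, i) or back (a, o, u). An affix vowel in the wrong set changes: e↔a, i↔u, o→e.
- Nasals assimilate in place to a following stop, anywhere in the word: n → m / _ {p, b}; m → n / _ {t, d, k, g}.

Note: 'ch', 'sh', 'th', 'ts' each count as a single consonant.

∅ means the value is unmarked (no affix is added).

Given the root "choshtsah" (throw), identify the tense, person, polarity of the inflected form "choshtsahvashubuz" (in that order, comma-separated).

past, 2nd person, negative

Segment: choshtsah-vash-ub-uz.
tense: -vash → past.
person: -i/ub → 2nd person.
polarity: -uz → negative.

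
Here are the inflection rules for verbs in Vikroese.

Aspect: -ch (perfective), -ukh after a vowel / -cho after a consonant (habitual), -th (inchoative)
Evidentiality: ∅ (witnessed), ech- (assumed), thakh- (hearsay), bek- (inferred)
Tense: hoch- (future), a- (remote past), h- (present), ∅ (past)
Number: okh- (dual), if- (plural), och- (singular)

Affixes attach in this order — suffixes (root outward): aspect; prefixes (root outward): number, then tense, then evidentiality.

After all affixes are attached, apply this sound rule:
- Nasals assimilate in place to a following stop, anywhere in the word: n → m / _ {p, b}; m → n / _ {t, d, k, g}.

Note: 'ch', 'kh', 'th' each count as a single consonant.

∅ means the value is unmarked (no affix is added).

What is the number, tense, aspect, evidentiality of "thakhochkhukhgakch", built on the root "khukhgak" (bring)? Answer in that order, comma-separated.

Segment: thakh-och-khukhgak-ch.
number: och- → singular.
tense: ∅ → past.
aspect: -ch → perfective.
evidentiality: thakh- → hearsay.

singular, past, perfective, hearsay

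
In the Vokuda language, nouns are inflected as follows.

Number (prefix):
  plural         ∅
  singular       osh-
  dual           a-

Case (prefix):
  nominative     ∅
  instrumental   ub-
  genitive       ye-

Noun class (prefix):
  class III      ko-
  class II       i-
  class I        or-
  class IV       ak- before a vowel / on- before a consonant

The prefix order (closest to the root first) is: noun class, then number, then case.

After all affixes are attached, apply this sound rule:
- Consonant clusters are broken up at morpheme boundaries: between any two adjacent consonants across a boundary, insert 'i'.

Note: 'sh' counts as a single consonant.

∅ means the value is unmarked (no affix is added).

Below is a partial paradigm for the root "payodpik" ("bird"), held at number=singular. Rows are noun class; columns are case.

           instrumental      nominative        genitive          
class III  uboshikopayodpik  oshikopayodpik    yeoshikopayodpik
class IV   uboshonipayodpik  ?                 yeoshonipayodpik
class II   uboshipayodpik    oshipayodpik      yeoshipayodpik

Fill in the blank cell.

oshonipayodpik

Attach noun class class IV on- (before consonant 'p') → onpayodpik.
Attach number singular osh- → oshonpayodpik.
case = nominative: zero marking, form stays oshonpayodpik.
Apply epenthesis: oshonpayodpik → oshonipayodpik.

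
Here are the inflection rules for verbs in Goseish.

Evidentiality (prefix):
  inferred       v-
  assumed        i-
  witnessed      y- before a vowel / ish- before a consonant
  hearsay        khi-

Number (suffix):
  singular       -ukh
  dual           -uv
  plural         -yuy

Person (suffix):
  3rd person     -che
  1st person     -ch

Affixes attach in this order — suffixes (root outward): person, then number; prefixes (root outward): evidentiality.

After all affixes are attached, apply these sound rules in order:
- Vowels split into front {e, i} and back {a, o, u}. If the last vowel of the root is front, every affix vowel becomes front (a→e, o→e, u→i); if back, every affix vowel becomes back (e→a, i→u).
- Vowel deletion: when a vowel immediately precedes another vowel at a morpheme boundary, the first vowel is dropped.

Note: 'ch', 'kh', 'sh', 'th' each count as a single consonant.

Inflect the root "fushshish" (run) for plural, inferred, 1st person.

Attach person 1st person -ch → fushshishch.
Attach evidentiality inferred v- → vfushshishch.
Attach number plural -yuy → vfushshishchyuy.
Apply vowel harmony: vfushshishchyuy → vfushshishchyiy.
Vowel deletion: no change.

vfushshishchyiy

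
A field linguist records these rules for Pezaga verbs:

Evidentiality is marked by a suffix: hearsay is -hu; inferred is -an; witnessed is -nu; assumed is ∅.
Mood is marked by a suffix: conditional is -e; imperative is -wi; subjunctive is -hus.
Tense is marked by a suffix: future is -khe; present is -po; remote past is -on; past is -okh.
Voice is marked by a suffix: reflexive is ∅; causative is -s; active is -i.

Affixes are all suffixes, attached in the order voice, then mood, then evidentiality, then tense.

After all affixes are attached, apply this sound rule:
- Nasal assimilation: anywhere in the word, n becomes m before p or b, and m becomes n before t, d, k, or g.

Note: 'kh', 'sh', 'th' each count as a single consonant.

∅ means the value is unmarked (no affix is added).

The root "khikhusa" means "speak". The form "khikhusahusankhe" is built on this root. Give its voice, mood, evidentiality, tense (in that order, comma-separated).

reflexive, subjunctive, inferred, future

Segment: khikhusa-hus-an-khe.
voice: ∅ → reflexive.
mood: -hus → subjunctive.
evidentiality: -an → inferred.
tense: -khe → future.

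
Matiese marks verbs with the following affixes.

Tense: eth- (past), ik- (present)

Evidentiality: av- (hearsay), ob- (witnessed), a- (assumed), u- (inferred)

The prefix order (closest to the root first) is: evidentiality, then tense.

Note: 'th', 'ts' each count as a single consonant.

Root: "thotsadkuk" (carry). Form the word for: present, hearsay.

Attach evidentiality hearsay av- → avthotsadkuk.
Attach tense present ik- → ikavthotsadkuk.

ikavthotsadkuk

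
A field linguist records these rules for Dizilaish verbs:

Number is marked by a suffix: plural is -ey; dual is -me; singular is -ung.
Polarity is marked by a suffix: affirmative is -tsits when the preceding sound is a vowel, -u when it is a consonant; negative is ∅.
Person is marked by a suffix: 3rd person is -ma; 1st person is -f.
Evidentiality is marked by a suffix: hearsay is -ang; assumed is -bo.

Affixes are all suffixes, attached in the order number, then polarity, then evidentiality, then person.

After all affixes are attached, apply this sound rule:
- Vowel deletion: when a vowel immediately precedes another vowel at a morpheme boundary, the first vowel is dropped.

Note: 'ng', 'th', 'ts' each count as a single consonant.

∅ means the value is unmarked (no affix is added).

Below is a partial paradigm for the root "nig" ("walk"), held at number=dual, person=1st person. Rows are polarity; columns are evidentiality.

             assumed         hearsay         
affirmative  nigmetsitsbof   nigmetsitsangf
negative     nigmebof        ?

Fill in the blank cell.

Attach number dual -me → nigme.
polarity = negative: zero marking, form stays nigme.
Attach evidentiality hearsay -ang → nigmeang.
Attach person 1st person -f → nigmeangf.
Apply vowel deletion: nigmeangf → nigmangf.

nigmangf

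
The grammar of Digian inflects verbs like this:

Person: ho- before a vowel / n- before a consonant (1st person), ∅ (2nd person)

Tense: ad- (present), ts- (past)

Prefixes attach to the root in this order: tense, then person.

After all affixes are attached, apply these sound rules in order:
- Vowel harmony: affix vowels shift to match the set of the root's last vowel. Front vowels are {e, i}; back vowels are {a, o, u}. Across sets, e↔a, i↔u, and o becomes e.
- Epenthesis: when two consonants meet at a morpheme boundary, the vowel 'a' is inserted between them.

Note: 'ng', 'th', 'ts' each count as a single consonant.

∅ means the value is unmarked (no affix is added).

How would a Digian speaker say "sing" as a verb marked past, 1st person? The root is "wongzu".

Attach tense past ts- → tswongzu.
Attach person 1st person n- (before consonant 'ts') → ntswongzu.
Vowel harmony: no change.
Apply epenthesis: ntswongzu → natsawongzu.

natsawongzu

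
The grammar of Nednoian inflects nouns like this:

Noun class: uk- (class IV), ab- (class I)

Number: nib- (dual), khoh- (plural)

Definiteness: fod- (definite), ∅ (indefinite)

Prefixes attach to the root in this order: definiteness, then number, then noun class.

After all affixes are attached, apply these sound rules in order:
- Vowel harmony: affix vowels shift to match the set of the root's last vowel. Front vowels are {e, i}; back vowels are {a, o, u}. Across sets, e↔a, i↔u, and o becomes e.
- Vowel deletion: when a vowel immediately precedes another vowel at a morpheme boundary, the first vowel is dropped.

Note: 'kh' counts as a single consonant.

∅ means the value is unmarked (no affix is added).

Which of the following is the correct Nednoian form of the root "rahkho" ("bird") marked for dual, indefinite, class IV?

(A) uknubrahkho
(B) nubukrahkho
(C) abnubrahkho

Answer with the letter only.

A

definiteness = indefinite: zero marking, form stays rahkho.
Attach number dual nib- → nibrahkho.
Attach noun class class IV uk- → uknibrahkho.
Apply vowel harmony: uknibrahkho → uknubrahkho.
Vowel deletion: no change.
So the correct form is uknubrahkho, option (A).
(C) abnubrahkho is wrong: it uses class I instead of class IV for noun class.
(B) nubukrahkho is wrong: it has the affixes in the wrong order.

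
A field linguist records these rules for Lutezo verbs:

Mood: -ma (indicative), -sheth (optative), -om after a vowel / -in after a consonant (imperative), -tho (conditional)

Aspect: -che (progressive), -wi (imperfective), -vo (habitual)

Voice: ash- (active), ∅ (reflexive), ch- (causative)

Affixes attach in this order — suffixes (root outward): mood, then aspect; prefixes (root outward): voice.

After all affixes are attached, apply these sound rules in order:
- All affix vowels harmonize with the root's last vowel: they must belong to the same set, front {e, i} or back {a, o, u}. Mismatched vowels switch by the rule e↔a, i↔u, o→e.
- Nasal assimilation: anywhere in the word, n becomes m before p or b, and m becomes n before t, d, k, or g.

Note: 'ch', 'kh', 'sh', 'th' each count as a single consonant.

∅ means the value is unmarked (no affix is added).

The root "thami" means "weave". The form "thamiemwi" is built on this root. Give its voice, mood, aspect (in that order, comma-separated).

reflexive, imperative, imperfective

Segment: thami-om-wi.
voice: ∅ → reflexive.
mood: -om/in → imperative.
aspect: -wi → imperfective.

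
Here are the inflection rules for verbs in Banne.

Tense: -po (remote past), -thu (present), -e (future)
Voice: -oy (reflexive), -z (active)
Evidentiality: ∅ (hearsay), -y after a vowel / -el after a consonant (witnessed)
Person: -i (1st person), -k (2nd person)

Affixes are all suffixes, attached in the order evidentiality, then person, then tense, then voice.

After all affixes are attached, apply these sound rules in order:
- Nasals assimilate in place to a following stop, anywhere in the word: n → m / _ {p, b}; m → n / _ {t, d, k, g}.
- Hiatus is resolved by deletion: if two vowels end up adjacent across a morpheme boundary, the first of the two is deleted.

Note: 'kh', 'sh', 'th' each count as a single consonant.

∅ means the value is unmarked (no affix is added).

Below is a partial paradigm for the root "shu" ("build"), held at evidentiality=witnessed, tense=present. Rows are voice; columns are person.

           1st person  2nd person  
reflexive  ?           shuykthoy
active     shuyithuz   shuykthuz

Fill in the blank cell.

shuyithoy

Attach evidentiality witnessed -y (after vowel 'u') → shuy.
Attach person 1st person -i → shuyi.
Attach tense present -thu → shuyithu.
Attach voice reflexive -oy → shuyithuoy.
Nasal assimilation: no change.
Apply vowel deletion: shuyithuoy → shuyithoy.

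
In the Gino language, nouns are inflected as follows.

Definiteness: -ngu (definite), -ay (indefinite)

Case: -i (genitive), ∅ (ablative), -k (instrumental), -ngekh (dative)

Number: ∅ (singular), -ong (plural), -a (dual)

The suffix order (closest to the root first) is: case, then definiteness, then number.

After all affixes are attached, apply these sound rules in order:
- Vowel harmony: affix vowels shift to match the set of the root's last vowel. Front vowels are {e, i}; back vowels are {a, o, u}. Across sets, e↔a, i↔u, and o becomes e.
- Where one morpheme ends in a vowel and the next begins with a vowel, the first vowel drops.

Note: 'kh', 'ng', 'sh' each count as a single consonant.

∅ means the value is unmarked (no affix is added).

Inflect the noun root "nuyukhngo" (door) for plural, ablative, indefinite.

case = ablative: zero marking, form stays nuyukhngo.
Attach definiteness indefinite -ay → nuyukhngoay.
Attach number plural -ong → nuyukhngoayong.
Vowel harmony: no change.
Apply vowel deletion: nuyukhngoayong → nuyukhngayong.

nuyukhngayong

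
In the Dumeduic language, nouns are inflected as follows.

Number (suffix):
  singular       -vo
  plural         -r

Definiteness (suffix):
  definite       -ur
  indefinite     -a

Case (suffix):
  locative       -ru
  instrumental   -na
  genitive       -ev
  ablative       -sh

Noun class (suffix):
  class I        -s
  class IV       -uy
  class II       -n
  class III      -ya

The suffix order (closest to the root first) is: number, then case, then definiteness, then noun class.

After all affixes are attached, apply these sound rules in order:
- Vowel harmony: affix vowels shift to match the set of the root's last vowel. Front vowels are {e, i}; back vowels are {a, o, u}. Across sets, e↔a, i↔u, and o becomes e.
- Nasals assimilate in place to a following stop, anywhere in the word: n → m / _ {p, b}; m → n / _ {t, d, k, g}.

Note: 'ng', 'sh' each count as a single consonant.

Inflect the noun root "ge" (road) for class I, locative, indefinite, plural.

Attach number plural -r → ger.
Attach case locative -ru → gerru.
Attach definiteness indefinite -a → gerrua.
Attach noun class class I -s → gerruas.
Apply vowel harmony: gerruas → gerries.
Nasal assimilation: no change.

gerries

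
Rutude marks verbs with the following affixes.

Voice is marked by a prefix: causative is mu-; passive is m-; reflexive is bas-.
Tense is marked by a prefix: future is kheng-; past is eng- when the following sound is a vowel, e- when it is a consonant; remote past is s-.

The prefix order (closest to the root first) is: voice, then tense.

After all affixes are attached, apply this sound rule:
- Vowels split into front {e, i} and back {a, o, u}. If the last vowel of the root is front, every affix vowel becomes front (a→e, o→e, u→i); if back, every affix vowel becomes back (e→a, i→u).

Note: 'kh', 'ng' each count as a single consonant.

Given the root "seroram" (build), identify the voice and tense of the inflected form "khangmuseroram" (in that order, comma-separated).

causative, future

Segment: kheng-mu-seroram.
voice: mu- → causative.
tense: kheng- → future.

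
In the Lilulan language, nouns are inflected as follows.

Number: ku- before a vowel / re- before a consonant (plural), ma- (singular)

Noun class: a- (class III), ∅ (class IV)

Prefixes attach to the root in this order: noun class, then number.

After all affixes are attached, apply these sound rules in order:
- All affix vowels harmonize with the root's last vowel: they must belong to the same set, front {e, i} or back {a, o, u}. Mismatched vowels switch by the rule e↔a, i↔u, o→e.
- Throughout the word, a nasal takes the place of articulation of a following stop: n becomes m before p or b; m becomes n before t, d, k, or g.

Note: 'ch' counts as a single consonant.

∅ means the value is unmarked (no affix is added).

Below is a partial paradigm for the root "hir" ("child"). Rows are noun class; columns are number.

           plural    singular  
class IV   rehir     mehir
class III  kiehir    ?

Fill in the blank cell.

Attach noun class class III a- → ahir.
Attach number singular ma- → maahir.
Apply vowel harmony: maahir → meehir.
Nasal assimilation: no change.

meehir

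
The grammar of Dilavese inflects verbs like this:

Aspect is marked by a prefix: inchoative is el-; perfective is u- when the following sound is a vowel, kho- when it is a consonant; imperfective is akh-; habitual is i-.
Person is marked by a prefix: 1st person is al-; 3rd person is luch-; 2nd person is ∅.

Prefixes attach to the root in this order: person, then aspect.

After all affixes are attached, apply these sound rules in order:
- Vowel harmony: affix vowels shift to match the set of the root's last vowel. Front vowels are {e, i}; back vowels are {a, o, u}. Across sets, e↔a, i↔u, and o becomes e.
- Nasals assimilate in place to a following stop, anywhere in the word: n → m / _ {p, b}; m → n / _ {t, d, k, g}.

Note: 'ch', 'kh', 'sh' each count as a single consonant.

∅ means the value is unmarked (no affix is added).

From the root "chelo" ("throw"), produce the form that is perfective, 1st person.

ualchelo

Attach person 1st person al- → alchelo.
Attach aspect perfective u- (before vowel 'a') → ualchelo.
Vowel harmony: no change.
Nasal assimilation: no change.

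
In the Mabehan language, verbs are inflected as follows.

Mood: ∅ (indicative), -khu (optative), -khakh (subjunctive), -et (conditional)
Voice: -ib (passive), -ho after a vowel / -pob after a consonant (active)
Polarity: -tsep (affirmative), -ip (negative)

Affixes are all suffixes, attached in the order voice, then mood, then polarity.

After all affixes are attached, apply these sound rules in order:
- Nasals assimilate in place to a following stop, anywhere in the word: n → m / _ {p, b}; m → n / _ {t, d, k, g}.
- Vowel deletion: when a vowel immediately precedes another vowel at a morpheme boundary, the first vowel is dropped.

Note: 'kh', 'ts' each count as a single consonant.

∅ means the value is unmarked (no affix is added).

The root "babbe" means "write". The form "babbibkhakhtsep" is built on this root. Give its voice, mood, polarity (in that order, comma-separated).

Segment: babbe-ib-khakh-tsep.
voice: -ib → passive.
mood: -khakh → subjunctive.
polarity: -tsep → affirmative.

passive, subjunctive, affirmative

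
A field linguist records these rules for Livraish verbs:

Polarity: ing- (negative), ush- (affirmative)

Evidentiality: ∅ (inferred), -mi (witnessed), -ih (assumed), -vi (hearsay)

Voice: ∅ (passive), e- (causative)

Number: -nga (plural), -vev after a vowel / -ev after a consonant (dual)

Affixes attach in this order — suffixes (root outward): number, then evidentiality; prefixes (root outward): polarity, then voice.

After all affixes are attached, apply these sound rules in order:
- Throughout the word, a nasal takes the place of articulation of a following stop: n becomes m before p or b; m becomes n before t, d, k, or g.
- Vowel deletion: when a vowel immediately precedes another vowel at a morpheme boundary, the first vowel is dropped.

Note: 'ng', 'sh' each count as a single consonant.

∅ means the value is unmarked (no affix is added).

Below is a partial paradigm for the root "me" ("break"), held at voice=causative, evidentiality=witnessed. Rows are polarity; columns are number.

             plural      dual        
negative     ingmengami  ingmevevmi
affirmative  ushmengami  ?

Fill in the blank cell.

Attach number dual -vev (after vowel 'e') → mevev.
Attach polarity affirmative ush- → ushmevev.
Attach voice causative e- → eushmevev.
Attach evidentiality witnessed -mi → eushmevevmi.
Nasal assimilation: no change.
Apply vowel deletion: eushmevevmi → ushmevevmi.

ushmevevmi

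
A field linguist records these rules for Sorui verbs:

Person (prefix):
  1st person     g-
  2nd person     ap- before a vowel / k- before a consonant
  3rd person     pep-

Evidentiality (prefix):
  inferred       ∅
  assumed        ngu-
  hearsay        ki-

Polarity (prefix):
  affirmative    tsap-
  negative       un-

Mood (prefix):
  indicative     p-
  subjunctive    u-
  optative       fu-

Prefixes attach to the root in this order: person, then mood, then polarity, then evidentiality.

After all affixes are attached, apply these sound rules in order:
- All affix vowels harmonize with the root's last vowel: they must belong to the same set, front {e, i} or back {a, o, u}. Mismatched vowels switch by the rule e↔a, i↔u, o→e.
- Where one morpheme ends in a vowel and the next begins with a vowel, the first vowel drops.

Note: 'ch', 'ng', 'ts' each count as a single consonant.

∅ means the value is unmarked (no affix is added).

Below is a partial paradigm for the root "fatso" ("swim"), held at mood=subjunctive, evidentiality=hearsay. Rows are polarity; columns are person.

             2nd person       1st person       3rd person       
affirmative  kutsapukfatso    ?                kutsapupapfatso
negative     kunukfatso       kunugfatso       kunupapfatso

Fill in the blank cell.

Attach person 1st person g- → gfatso.
Attach mood subjunctive u- → ugfatso.
Attach polarity affirmative tsap- → tsapugfatso.
Attach evidentiality hearsay ki- → kitsapugfatso.
Apply vowel harmony: kitsapugfatso → kutsapugfatso.
Vowel deletion: no change.

kutsapugfatso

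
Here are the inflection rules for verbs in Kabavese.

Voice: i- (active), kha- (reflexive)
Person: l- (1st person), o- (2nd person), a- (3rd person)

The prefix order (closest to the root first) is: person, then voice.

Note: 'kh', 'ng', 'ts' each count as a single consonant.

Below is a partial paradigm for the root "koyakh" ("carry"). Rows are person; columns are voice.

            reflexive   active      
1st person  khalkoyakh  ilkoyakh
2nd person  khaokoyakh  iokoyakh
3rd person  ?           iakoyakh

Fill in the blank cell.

Attach person 3rd person a- → akoyakh.
Attach voice reflexive kha- → khaakoyakh.

khaakoyakh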